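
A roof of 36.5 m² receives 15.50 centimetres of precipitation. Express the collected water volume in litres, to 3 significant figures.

5660 litres

Depth: 15.50 cm × 10 = 155 mm.
1 mm over 1 m² is 1 L, so volume = 155 × 36.5 = 5657.5 L ≈ 5660 L.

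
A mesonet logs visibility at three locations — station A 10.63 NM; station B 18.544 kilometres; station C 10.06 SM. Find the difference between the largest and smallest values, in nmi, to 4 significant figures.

1.888 nmi

station B: 18.544 km = 10.01296 nmi.
station C: 10.06 SM = 8.74190 nmi.
Spread: 10.63000 − 8.74190 = 1.888 nmi.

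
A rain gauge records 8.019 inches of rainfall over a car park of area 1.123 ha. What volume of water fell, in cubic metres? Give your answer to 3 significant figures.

Depth: 8.019 in × 25.4 = 203.6826 mm.
Area: 1.123 ha = 11230 m².
1 mm over 1 m² is 1 L, so volume = 203.6826 × 11230 = 2287355.6 L = 2290 m³.

2290 cubic metres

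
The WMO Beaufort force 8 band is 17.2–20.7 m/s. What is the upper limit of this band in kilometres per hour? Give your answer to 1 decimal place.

74.5 km/h

17.2–20.7 m/s × 3.6 = 61.9–74.5 km/h.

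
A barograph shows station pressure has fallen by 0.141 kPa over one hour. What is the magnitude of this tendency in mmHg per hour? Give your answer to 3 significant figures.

0.141 kPa / 1 h × 7.50062 mmHg/kPa = 1.06 mmHg/h.

1.06 mmHg per hour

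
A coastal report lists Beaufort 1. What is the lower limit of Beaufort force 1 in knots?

1 kt

Beaufort 1 (light air) spans 1–3 knots.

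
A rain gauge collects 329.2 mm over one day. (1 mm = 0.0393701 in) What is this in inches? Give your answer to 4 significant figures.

1 mm = 0.0393701 in, so 329.2 × 0.0393701 = 12.96 in.

12.96 in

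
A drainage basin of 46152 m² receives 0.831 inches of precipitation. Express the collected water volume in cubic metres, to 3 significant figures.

Depth: 0.831 in × 25.4 = 21.1074 mm.
1 mm over 1 m² is 1 L, so volume = 21.1074 × 46152 = 974148.72 L = 974 m³.

974 cubic metres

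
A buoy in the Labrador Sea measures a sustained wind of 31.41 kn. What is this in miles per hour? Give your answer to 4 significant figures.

36.15 mph

1 kt = 1.15078 mph, so 31.41 × 1.15078 = 36.15 mph.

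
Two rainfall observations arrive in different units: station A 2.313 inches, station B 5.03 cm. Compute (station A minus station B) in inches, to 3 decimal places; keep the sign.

0.333 in

station B: 5.03 cm = 1.98031 in.
Difference: 2.31300 − 1.98031 = 0.333 in.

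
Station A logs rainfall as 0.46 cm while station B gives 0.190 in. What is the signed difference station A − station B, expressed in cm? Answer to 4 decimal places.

-0.0226 cm

station B: 0.190 in = 0.482600 cm.
Difference: 0.460000 − 0.482600 = -0.0226 cm.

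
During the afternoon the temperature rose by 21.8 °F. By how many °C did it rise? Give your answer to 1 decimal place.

For a temperature change the 32° offset cancels: Δ°C = 21.8 × 0.5556 = 12.1 °C.

12.1 °C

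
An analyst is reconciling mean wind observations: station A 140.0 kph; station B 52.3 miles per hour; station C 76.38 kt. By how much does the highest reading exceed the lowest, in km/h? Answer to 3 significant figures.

station B: 52.3 mph = 84.169 km/h.
station C: 76.38 kt = 141.456 km/h.
Spread: 141.456 − 84.169 = 57.3 km/h.

57.3 km/h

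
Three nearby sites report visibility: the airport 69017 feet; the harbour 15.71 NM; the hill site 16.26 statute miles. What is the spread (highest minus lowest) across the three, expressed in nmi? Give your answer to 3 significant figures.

the airport: 69017 ft = 11.3587 nmi.
the hill site: 16.26 SM = 14.1296 nmi.
Spread: 15.7100 − 11.3587 = 4.35 nmi.

4.35 nmi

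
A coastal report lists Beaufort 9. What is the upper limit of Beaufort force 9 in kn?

47 kt

Beaufort 9 (strong gale) spans 41–47 knots.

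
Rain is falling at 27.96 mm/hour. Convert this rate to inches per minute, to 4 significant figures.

27.96 mm/hour × 0.0393701 in/mm × 0.0166667 hour/minute = 0.01835 in/minute.

0.01835 in/minute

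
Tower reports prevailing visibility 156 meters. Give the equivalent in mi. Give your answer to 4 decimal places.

0.0969 SM

1 m = 0.000621371 SM, so 156 × 0.000621371 = 0.0969 SM.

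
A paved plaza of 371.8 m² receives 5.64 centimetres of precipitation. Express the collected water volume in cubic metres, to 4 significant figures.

20.97 cubic metres

Depth: 5.64 cm × 10 = 56.4 mm.
1 mm over 1 m² is 1 L, so volume = 56.4 × 371.8 = 20969.52 L = 20.97 m³.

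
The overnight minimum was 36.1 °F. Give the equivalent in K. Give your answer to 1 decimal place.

First to °C: 2.28 °C.
Then to K: 275.4 K.

275.4 K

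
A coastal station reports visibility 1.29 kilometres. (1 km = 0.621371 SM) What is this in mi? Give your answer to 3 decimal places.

0.802 SM

1 km = 0.621371 SM, so 1.29 × 0.621371 = 0.802 SM.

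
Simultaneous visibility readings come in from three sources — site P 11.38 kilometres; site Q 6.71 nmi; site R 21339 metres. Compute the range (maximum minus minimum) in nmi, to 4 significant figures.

site P: 11.38 km = 6.14471 nmi.
site R: 21339 m = 11.52214 nmi.
Spread: 11.52214 − 6.14471 = 5.377 nmi.

5.377 nmi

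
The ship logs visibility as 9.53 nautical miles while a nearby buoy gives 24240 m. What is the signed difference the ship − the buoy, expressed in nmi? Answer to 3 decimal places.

the buoy: 24240 m = 13.08855 nmi.
Difference: 9.53000 − 13.08855 = -3.559 nmi.

-3.559 nmi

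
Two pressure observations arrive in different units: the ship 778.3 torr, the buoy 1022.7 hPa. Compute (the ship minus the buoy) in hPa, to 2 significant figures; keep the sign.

the ship: 778.3 mmHg = 1037.65 hPa.
Difference: 1037.65 − 1022.70 = 15 hPa.

15 hPa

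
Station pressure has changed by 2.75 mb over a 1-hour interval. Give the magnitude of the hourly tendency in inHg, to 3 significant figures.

0.0812 inHg per hour

2.75 mb / 1 h × 0.02953 inHg/mb = 0.0812 inHg/h.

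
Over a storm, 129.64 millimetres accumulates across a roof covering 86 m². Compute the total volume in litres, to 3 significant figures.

1 mm over 1 m² is 1 L, so volume = 129.64 × 86 = 11149.04 L ≈ 11100 L.

11100 litres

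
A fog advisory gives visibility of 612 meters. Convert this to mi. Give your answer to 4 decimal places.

1 m = 0.000621371 SM, so 612 × 0.000621371 = 0.3803 SM.

0.3803 SM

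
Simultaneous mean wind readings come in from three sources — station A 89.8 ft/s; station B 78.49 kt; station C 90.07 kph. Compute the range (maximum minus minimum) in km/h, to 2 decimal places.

station A: 89.8 ft/s = 98.5357 km/h.
station B: 78.49 kt = 145.3635 km/h.
Spread: 145.3635 − 90.0700 = 55.29 km/h.

55.29 km/h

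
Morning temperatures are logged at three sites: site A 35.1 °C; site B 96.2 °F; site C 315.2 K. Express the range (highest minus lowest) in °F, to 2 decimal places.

site B: 96.2 °F = 35.667 °C.
site C: 315.2 K = 42.050 °C.
Spread: 42.050 − 35.100 = 6.950 °C = 12.51 °F.

12.51 °F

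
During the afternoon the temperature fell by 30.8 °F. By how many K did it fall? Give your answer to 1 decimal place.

Converting a difference, only the 9/5 scale factor applies: ΔK = 30.8 × 0.5556 = 17.1 K.

17.1 K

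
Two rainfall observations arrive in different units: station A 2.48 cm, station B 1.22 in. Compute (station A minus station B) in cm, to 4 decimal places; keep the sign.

-0.6188 cm

station B: 1.22 in = 3.098800 cm.
Difference: 2.480000 − 3.098800 = -0.6188 cm.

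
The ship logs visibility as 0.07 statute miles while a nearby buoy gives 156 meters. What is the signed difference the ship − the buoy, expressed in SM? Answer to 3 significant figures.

-0.0269 SM

the buoy: 156 m = 0.096934 SM.
Difference: 0.070000 − 0.096934 = -0.0269 SM.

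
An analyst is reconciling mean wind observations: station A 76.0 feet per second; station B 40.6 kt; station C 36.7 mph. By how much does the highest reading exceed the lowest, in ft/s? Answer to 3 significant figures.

station B: 40.6 kt = 68.525 ft/s.
station C: 36.7 mph = 53.827 ft/s.
Spread: 76.000 − 53.827 = 22.2 ft/s.

22.2 ft/s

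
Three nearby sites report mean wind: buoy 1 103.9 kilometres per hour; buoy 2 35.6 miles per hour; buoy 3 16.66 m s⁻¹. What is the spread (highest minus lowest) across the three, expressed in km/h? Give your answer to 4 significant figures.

buoy 2: 35.6 mph = 57.2926 km/h.
buoy 3: 16.66 m/s = 59.9760 km/h.
Spread: 103.9000 − 57.2926 = 46.61 km/h.

46.61 km/h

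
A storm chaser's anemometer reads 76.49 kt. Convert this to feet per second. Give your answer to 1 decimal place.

1 kt = 1.68781 ft/s, so 76.49 × 1.68781 = 129.1 ft/s.

129.1 ft/s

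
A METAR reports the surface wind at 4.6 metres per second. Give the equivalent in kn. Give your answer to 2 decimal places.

1 m/s = 1.94384 kt, so 4.6 × 1.94384 = 8.94 kt.

8.94 kt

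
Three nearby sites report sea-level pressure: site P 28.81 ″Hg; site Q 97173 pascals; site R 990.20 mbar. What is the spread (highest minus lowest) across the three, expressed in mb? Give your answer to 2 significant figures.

site P: 28.81 inHg = 975.62 mb.
site Q: 97173 Pa = 971.73 mb.
Spread: 990.20 − 971.73 = 18 mb.

18 mb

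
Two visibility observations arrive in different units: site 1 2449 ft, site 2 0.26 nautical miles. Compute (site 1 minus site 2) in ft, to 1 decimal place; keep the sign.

869.2 ft

site 2: 0.26 nmi = 1579.790 ft.
Difference: 2449.000 − 1579.790 = 869.2 ft.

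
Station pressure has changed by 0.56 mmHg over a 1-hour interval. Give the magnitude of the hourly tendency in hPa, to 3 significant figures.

0.56 mmHg / 1 h × 1.33322 hPa/mmHg = 0.747 hPa/h.

0.747 hPa per hour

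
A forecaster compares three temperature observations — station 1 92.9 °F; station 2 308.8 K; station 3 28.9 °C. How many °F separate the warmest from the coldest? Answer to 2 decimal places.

station 1: 92.9 °F = 33.833 °C.
station 2: 308.8 K = 35.650 °C.
Spread: 35.650 − 28.900 = 6.750 °C = 12.15 °F.

12.15 °F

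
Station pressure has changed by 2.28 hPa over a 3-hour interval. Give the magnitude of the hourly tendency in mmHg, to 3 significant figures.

0.570 mmHg per hour

2.28 hPa / 3 h × 0.750062 mmHg/hPa = 0.570 mmHg/h.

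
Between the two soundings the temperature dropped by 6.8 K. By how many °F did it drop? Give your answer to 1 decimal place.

Converting a difference, only the 9/5 scale factor applies: Δ°F = 6.8 × 1.8 = 12.2 °F.

12.2 °F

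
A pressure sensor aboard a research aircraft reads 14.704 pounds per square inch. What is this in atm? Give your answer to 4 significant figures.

1.001 atm

1 psi = 0.068046 atm, so 14.704 × 0.068046 = 1.001 atm.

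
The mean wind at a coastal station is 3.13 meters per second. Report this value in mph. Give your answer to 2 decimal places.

1 m/s = 2.23694 mph, so 3.13 × 2.23694 = 7.00 mph.

7.00 mph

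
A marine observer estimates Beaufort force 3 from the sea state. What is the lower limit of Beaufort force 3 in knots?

7 kt

Beaufort 3 (gentle breeze) spans 7–10 knots.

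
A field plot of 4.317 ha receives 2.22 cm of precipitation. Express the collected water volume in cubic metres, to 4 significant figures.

958.4 cubic metres

Depth: 2.22 cm × 10 = 22.2 mm.
Area: 4.317 ha = 43170 m².
1 mm over 1 m² is 1 L, so volume = 22.2 × 43170 = 958374 L = 958.4 m³.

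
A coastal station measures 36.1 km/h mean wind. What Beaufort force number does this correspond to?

Beaufort force 5

36.1 km/h = 10.0 m/s, which is Beaufort 5 (fresh breeze, 8.0–10.7 m/s).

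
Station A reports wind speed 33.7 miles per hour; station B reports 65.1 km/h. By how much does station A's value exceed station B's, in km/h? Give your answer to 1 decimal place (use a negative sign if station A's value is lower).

station A: 33.7 mph = 54.235 km/h.
Difference: 54.235 − 65.100 = -10.9 km/h.

-10.9 km/h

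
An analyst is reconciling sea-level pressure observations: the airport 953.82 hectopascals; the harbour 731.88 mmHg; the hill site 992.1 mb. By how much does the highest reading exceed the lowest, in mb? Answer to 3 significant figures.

the airport: 953.82 hPa = 953.820 mb.
the harbour: 731.88 mmHg = 975.760 mb.
Spread: 992.100 − 953.820 = 38.3 mb.

38.3 mb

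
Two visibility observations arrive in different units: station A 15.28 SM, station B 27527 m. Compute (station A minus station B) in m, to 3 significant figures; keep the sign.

-2940 m

station A: 15.28 SM = 24590.78 m.
Difference: 24590.78 − 27527.00 = -2940 m.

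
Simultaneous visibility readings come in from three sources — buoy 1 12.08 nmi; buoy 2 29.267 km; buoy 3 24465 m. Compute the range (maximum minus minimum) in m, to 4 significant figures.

6895 m

buoy 1: 12.08 nmi = 22372.16 m.
buoy 2: 29.267 km = 29267.00 m.
Spread: 29267.00 − 22372.16 = 6895 m.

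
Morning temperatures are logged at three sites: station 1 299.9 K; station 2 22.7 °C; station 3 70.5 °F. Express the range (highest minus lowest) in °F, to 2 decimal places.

station 1: 299.9 K = 26.750 °C.
station 3: 70.5 °F = 21.389 °C.
Spread: 26.750 − 21.389 = 5.361 °C = 9.65 °F.

9.65 °F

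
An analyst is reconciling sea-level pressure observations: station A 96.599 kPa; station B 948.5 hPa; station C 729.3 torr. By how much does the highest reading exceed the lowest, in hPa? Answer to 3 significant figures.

station A: 96.599 kPa = 965.990 hPa.
station C: 729.3 mmHg = 972.320 hPa.
Spread: 972.320 − 948.500 = 23.8 hPa.

23.8 hPa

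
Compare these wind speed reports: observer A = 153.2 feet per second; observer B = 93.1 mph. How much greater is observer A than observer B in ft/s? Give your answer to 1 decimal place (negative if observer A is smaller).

16.7 ft/s

observer B: 93.1 mph = 136.547 ft/s.
Difference: 153.200 − 136.547 = 16.7 ft/s.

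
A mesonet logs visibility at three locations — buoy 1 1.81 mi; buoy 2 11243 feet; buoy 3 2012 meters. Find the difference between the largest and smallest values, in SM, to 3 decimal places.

0.879 SM

buoy 2: 11243 ft = 2.12936 SM.
buoy 3: 2012 m = 1.25020 SM.
Spread: 2.12936 − 1.25020 = 0.879 SM.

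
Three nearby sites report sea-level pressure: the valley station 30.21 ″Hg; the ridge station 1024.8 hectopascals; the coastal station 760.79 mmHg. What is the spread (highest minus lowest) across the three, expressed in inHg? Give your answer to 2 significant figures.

the ridge station: 1024.8 hPa = 30.2623 inHg.
the coastal station: 760.79 mmHg = 29.9524 inHg.
Spread: 30.2623 − 29.9524 = 0.31 inHg.

0.31 inHg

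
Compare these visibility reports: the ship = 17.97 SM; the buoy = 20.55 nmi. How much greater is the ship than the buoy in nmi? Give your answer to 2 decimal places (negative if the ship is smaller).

-4.93 nmi

the ship: 17.97 SM = 15.6155 nmi.
Difference: 15.6155 − 20.5500 = -4.93 nmi.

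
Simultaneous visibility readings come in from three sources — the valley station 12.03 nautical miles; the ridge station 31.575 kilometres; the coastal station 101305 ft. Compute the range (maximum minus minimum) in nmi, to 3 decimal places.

5.019 nmi

the ridge station: 31.575 km = 17.04914 nmi.
the coastal station: 101305 ft = 16.67266 nmi.
Spread: 17.04914 − 12.03000 = 5.019 nmi.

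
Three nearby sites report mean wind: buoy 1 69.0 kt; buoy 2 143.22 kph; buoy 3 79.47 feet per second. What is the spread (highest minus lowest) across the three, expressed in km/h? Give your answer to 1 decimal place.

buoy 1: 69.0 kt = 127.788 km/h.
buoy 3: 79.47 ft/s = 87.201 km/h.
Spread: 143.220 − 87.201 = 56.0 km/h.

56.0 km/h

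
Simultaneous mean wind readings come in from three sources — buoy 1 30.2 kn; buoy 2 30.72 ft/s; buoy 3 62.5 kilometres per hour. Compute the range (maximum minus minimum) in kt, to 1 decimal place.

15.5 kt

buoy 2: 30.72 ft/s = 18.201 kt.
buoy 3: 62.5 km/h = 33.747 kt.
Spread: 33.747 − 18.201 = 15.5 kt.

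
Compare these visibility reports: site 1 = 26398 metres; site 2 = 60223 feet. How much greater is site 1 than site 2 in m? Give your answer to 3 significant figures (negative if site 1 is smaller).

8040 m

site 2: 60223 ft = 18355.97 m.
Difference: 26398.00 − 18355.97 = 8040 m.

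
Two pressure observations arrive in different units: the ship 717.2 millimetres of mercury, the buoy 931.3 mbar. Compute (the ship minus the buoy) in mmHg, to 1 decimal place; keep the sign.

18.7 mmHg

the buoy: 931.3 mb = 698.532 mmHg.
Difference: 717.200 − 698.532 = 18.7 mmHg.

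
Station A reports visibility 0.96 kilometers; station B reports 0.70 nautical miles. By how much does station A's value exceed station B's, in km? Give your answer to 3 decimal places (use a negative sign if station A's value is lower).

-0.336 km

station B: 0.70 nmi = 1.29640 km.
Difference: 0.96000 − 1.29640 = -0.336 km.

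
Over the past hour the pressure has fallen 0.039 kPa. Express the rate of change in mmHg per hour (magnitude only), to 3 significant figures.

0.293 mmHg per hour

0.039 kPa / 1 h × 7.50062 mmHg/kPa = 0.293 mmHg/h.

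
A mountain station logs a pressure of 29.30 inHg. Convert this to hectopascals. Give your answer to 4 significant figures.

1 inHg = 33.8639 hPa, so 29.30 × 33.8639 = 992.2 hPa.

992.2 hPa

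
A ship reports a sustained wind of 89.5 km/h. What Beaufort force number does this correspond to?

Beaufort force 10

89.5 km/h = 24.9 m/s, which is Beaufort 10 (storm, 24.5–28.4 m/s).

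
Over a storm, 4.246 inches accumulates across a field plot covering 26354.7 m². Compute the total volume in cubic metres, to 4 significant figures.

Depth: 4.246 in × 25.4 = 107.8484 mm.
1 mm over 1 m² is 1 L, so volume = 107.8484 × 26354.7 = 2842312.2 L = 2842 m³.

2842 cubic metres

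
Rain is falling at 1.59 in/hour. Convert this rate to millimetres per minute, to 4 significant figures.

1.59 in/hour × 25.4 mm/in × 0.0166667 hour/minute = 0.6731 mm/minute.

0.6731 mm/minute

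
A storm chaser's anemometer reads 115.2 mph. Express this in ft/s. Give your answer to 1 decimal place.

169.0 ft/s

1 mph = 1.46667 ft/s, so 115.2 × 1.46667 = 169.0 ft/s.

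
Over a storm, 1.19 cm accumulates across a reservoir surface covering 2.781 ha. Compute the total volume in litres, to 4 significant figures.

Depth: 1.19 cm × 10 = 11.9 mm.
Area: 2.781 ha = 27810 m².
1 mm over 1 m² is 1 L, so volume = 11.9 × 27810 = 330939 L ≈ 330900 L.

330900 litres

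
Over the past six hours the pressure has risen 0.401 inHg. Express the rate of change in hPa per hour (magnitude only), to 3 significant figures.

2.26 hPa per hour

0.401 inHg / 6 h × 33.8639 hPa/inHg = 2.26 hPa/h.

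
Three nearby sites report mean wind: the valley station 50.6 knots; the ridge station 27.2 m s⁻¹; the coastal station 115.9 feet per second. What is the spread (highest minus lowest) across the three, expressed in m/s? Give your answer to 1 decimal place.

the valley station: 50.6 kt = 26.031 m/s.
the coastal station: 115.9 ft/s = 35.326 m/s.
Spread: 35.326 − 26.031 = 9.3 m/s.

9.3 m/s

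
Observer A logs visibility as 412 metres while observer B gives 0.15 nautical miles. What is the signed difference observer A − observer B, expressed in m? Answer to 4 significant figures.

observer B: 0.15 nmi = 277.800 m.
Difference: 412.000 − 277.800 = 134.2 m.

134.2 m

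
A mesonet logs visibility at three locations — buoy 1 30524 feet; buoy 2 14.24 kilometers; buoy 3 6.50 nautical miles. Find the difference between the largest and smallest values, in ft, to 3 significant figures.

16200 ft

buoy 2: 14.24 km = 46719.16 ft.
buoy 3: 6.50 nmi = 39494.75 ft.
Spread: 46719.16 − 30524.00 = 16200 ft.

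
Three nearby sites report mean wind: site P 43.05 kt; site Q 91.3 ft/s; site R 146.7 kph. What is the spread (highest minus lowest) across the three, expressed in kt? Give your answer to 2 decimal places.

36.16 kt

site Q: 91.3 ft/s = 54.0938 kt.
site R: 146.7 km/h = 79.2117 kt.
Spread: 79.2117 − 43.0500 = 36.16 kt.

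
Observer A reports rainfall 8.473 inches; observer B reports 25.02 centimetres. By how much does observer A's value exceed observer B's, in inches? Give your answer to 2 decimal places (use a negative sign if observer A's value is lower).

-1.38 in

observer B: 25.02 cm = 9.8504 in.
Difference: 8.4730 − 9.8504 = -1.38 in.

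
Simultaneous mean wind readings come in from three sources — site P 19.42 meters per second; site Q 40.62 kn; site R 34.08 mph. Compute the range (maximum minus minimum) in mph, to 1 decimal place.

12.7 mph

site P: 19.42 m/s = 43.441 mph.
site Q: 40.62 kt = 46.745 mph.
Spread: 46.745 − 34.080 = 12.7 mph.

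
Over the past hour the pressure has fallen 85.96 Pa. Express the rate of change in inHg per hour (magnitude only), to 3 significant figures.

0.0254 inHg per hour

85.96 Pa / 1 h × 0.0002953 inHg/Pa = 0.0254 inHg/h.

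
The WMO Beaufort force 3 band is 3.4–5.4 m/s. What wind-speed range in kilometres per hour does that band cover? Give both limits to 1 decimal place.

12.2 to 19.4 km/h

3.4–5.4 m/s × 3.6 = 12.2–19.4 km/h.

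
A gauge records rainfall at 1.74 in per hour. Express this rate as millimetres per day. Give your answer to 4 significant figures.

1.74 in/hour × 25.4 mm/in × 24 hour/day = 1061 mm/day.

1061 mm/day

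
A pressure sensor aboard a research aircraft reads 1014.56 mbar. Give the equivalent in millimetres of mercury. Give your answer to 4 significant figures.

1 mb = 0.750062 mmHg, so 1014.56 × 0.750062 = 761.0 mmHg.

761.0 mmHg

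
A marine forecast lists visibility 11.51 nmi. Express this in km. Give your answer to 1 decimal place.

1 nmi = 1.852 km, so 11.51 × 1.852 = 21.3 km.

21.3 km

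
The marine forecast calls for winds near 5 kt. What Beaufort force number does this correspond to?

5 kt lies in the Beaufort 2 band (light breeze, 4–6 kt).

Beaufort force 2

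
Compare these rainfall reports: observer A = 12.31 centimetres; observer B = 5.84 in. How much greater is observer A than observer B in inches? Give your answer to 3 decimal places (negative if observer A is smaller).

observer A: 12.31 cm = 4.84646 in.
Difference: 4.84646 − 5.84000 = -0.994 in.

-0.994 in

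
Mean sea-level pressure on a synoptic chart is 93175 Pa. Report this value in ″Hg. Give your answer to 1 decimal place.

1 Pa = 0.0002953 inHg, so 93175 × 0.0002953 = 27.5 inHg.

27.5 inHg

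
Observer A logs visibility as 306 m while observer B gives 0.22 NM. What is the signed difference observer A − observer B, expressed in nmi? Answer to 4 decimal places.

-0.0548 nmi

observer A: 306 m = 0.165227 nmi.
Difference: 0.165227 − 0.220000 = -0.0548 nmi.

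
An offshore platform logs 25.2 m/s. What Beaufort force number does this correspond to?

25.2 m/s lies in the Beaufort 10 band (storm, 24.5–28.4 m/s).

Beaufort force 10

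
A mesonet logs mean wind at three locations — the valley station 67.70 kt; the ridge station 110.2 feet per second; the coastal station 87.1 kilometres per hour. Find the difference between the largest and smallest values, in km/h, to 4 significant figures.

the valley station: 67.70 kt = 125.3804 km/h.
the ridge station: 110.2 ft/s = 120.9203 km/h.
Spread: 125.3804 − 87.1000 = 38.28 km/h.

38.28 km/h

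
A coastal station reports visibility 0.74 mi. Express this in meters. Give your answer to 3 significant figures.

1 SM = 1609.34 m, so 0.74 × 1609.34 = 1190 m.

1190 m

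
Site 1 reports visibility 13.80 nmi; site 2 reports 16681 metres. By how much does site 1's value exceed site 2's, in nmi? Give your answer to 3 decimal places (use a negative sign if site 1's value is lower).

4.793 nmi

site 2: 16681 m = 9.00702 nmi.
Difference: 13.80000 − 9.00702 = 4.793 nmi.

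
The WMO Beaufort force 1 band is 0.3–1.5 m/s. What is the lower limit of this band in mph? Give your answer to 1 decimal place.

0.3–1.5 m/s × 2.237 = 0.7–3.4 mph.

0.7 mph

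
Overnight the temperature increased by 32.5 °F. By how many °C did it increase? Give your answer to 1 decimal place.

Converting a difference, only the 9/5 scale factor applies: Δ°C = 32.5 × 0.5556 = 18.1 °C.

18.1 °C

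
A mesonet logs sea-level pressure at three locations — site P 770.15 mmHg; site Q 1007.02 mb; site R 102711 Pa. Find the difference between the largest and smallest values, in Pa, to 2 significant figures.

2000 Pa

site P: 770.15 mmHg = 102678.24 Pa.
site Q: 1007.02 mb = 100702.00 Pa.
Spread: 102711.00 − 100702.00 = 2000 Pa.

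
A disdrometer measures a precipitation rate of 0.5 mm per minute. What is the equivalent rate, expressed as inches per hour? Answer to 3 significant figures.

1.18 in/hour

0.5 mm/minute × 0.0393701 in/mm × 60 minute/hour = 1.18 in/hour.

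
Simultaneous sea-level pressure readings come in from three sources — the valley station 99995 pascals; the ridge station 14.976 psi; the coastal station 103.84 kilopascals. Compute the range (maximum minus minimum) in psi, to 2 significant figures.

0.56 psi

the valley station: 99995 Pa = 14.5030 psi.
the coastal station: 103.84 kPa = 15.0607 psi.
Spread: 15.0607 − 14.5030 = 0.56 psi.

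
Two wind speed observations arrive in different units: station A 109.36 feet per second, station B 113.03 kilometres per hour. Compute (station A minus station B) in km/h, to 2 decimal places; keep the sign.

6.97 km/h

station A: 109.36 ft/s = 119.9985 km/h.
Difference: 119.9985 − 113.0300 = 6.97 km/h.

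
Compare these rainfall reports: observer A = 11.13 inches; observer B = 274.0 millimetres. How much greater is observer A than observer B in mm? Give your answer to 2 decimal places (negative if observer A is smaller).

8.70 mm

observer A: 11.13 in = 282.7020 mm.
Difference: 282.7020 − 274.0000 = 8.70 mm.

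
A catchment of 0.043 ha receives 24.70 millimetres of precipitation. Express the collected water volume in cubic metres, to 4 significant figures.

Area: 0.043 ha = 430 m².
1 mm over 1 m² is 1 L, so volume = 24.7 × 430 = 10621 L = 10.62 m³.

10.62 cubic metres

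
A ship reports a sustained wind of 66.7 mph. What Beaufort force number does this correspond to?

66.7 mph = 29.8 m/s, which is Beaufort 11 (violent storm, 28.5–32.6 m/s).

Beaufort force 11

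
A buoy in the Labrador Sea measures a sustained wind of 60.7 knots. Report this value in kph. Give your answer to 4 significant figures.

112.4 km/h

1 kt = 1.852 km/h, so 60.7 × 1.852 = 112.4 km/h.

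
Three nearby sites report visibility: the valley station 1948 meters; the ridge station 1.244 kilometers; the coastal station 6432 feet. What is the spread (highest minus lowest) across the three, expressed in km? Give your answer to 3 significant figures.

the valley station: 1948 m = 1.94800 km.
the coastal station: 6432 ft = 1.96047 km.
Spread: 1.96047 − 1.24400 = 0.716 km.

0.716 km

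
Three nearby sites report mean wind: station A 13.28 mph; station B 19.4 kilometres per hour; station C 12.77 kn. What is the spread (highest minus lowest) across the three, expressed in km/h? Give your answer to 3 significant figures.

4.25 km/h

station A: 13.28 mph = 21.3721 km/h.
station C: 12.77 kt = 23.6500 km/h.
Spread: 23.6500 − 19.4000 = 4.25 km/h.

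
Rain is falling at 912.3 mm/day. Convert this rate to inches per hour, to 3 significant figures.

912.3 mm/day × 0.0393701 in/mm × 0.0416667 day/hour = 1.50 in/hour.

1.50 in/hour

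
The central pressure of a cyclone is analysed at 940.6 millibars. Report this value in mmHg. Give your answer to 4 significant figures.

1 mb = 0.750062 mmHg, so 940.6 × 0.750062 = 705.5 mmHg.

705.5 mmHg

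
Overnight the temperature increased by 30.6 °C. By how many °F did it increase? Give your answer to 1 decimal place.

55.1 °F

A change of 1 °C equals a change of 1.8 °F: Δ°F = 30.6 × 1.8 = 55.1 °F.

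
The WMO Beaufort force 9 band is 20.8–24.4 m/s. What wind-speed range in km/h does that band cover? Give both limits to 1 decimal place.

74.9 to 87.8 km/h

20.8–24.4 m/s × 3.6 = 74.9–87.8 km/h.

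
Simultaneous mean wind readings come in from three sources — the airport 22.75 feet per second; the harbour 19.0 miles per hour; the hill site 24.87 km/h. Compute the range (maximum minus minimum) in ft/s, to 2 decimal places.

5.20 ft/s

the harbour: 19.0 mph = 27.8667 ft/s.
the hill site: 24.87 km/h = 22.6651 ft/s.
Spread: 27.8667 − 22.6651 = 5.20 ft/s.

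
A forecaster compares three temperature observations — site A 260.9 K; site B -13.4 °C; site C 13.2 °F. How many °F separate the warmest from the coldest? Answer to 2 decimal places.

site A: 260.9 K = -12.250 °C.
site C: 13.2 °F = -10.444 °C.
Spread: (-10.444) − (-13.400) = 2.956 °C = 5.32 °F.

5.32 °F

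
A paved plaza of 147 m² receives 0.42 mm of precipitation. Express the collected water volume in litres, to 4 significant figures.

61.74 litres

1 mm over 1 m² is 1 L, so volume = 0.42 × 147 = 61.74 L.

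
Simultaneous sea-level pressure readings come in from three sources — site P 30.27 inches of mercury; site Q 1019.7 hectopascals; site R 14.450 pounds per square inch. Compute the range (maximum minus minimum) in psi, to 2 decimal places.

site P: 30.27 inHg = 14.8672 psi.
site Q: 1019.7 hPa = 14.7895 psi.
Spread: 14.8672 − 14.4500 = 0.42 psi.

0.42 psi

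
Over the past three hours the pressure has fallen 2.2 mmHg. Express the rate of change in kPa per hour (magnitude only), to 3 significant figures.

2.2 mmHg / 3 h × 0.133322 kPa/mmHg = 0.0978 kPa/h.

0.0978 kPa per hour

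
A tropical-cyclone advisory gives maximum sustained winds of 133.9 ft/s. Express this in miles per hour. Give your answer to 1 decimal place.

1 ft/s = 0.681818 mph, so 133.9 × 0.681818 = 91.3 mph.

91.3 mph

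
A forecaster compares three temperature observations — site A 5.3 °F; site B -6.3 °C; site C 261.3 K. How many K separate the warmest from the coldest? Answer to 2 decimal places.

8.53 K

site A: 5.3 °F = -14.833 °C.
site C: 261.3 K = -11.850 °C.
Spread: (-6.300) − (-14.833) = 8.533 °C.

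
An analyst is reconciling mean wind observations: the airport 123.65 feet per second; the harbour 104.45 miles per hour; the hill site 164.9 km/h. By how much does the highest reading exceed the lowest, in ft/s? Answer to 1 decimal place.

29.5 ft/s

the harbour: 104.45 mph = 153.193 ft/s.
the hill site: 164.9 km/h = 150.281 ft/s.
Spread: 153.193 − 123.650 = 29.5 ft/s.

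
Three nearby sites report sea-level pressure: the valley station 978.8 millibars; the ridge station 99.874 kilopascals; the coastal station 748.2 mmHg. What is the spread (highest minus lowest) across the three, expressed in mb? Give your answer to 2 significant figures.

the ridge station: 99.874 kPa = 998.74 mb.
the coastal station: 748.2 mmHg = 997.52 mb.
Spread: 998.74 − 978.80 = 20 mb.

20 mb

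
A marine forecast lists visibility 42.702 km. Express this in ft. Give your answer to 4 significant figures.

1 km = 3280.84 ft, so 42.702 × 3280.84 = 140100 ft.

140100 ft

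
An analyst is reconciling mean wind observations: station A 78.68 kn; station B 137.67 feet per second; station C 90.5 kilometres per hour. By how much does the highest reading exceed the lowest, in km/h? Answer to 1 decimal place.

station A: 78.68 kt = 145.715 km/h.
station B: 137.67 ft/s = 151.063 km/h.
Spread: 151.063 − 90.500 = 60.6 km/h.

60.6 km/h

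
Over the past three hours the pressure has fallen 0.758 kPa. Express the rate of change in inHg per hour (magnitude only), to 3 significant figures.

0.0746 inHg per hour

0.758 kPa / 3 h × 0.2953 inHg/kPa = 0.0746 inHg/h.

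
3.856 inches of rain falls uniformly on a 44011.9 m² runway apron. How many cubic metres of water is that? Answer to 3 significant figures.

Depth: 3.856 in × 25.4 = 97.9424 mm.
1 mm over 1 m² is 1 L, so volume = 97.9424 × 44011.9 = 4310631.1 L = 4310 m³.

4310 cubic metres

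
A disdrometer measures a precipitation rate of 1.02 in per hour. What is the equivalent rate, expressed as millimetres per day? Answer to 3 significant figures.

622 mm/day

1.02 in/hour × 25.4 mm/in × 24 hour/day = 622 mm/day.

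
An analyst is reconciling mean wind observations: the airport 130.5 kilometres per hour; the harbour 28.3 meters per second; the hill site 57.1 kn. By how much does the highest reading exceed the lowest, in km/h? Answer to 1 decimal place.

28.6 km/h

the harbour: 28.3 m/s = 101.880 km/h.
the hill site: 57.1 kt = 105.749 km/h.
Spread: 130.500 − 101.880 = 28.6 km/h.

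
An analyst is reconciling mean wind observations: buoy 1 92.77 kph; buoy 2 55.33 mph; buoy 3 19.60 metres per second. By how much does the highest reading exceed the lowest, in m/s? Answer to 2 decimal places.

6.17 m/s

buoy 1: 92.77 km/h = 25.7694 m/s.
buoy 2: 55.33 mph = 24.7347 m/s.
Spread: 25.7694 − 19.6000 = 6.17 m/s.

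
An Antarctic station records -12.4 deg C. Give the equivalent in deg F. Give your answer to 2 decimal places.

°F = °C × 9/5 + 32 = -12.4 × 1.8 + 32 = 9.68 °F.

9.68 °F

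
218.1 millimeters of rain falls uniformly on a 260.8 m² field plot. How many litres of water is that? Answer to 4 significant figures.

1 mm over 1 m² is 1 L, so volume = 218.1 × 260.8 = 56880.48 L ≈ 56880 L.

56880 litres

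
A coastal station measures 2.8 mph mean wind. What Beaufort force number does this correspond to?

2.8 mph = 1.3 m/s, which is Beaufort 1 (light air, 0.3–1.5 m/s).

Beaufort force 1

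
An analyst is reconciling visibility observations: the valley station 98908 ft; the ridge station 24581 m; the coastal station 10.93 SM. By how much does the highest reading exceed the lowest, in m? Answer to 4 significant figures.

the valley station: 98908 ft = 30147.16 m.
the coastal station: 10.93 SM = 17590.13 m.
Spread: 30147.16 − 17590.13 = 12560 m.

12560 m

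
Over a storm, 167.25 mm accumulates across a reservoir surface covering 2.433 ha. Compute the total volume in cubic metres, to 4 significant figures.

4069 cubic metres

Area: 2.433 ha = 24330 m².
1 mm over 1 m² is 1 L, so volume = 167.25 × 24330 = 4069192.5 L = 4069 m³.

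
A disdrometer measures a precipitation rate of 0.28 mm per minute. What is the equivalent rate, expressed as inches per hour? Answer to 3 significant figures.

0.28 mm/minute × 0.0393701 in/mm × 60 minute/hour = 0.661 in/hour.

0.661 in/hour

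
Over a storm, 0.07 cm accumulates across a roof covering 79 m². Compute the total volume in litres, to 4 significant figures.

Depth: 0.07 cm × 10 = 0.7 mm.
1 mm over 1 m² is 1 L, so volume = 0.7 × 79 = 55.3 L ≈ 55.30 L.

55.30 litres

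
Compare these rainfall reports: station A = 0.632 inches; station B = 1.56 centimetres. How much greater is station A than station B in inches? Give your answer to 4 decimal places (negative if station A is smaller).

station B: 1.56 cm = 0.614173 in.
Difference: 0.632000 − 0.614173 = 0.0178 in.

0.0178 in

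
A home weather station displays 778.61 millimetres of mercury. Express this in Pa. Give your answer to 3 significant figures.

104000 Pa

1 mmHg = 133.322 Pa, so 778.61 × 133.322 = 104000 Pa.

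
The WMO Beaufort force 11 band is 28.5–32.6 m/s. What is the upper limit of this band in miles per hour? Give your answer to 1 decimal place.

72.9 mph

28.5–32.6 m/s × 2.237 = 63.8–72.9 mph.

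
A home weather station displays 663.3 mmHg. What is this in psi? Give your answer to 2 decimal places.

1 mmHg = 0.0193368 psi, so 663.3 × 0.0193368 = 12.83 psi.

12.83 psi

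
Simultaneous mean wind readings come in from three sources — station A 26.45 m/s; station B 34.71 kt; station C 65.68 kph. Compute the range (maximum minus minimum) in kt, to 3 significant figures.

16.7 kt

station A: 26.45 m/s = 51.415 kt.
station C: 65.68 km/h = 35.464 kt.
Spread: 51.415 − 34.710 = 16.7 kt.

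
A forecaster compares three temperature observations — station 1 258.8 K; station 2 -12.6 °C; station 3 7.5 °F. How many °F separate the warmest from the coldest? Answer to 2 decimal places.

station 1: 258.8 K = -14.350 °C.
station 3: 7.5 °F = -13.611 °C.
Spread: (-12.600) − (-14.350) = 1.750 °C = 3.15 °F.

3.15 °F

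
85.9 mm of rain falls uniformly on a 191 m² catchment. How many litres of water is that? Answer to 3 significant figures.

16400 litres

1 mm over 1 m² is 1 L, so volume = 85.9 × 191 = 16406.9 L ≈ 16400 L.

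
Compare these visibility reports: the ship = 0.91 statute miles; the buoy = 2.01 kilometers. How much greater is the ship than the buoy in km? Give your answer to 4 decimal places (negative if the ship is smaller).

-0.5455 km

the ship: 0.91 SM = 1.464503 km.
Difference: 1.464503 − 2.010000 = -0.5455 km.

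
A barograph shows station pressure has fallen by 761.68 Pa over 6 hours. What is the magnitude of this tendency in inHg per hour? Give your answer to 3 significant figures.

0.0375 inHg per hour

761.68 Pa / 6 h × 0.0002953 inHg/Pa = 0.0375 inHg/h.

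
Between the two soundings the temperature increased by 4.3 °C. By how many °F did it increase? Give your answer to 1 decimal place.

Converting a difference, only the 9/5 scale factor applies: Δ°F = 4.3 × 1.8 = 7.7 °F.

7.7 °F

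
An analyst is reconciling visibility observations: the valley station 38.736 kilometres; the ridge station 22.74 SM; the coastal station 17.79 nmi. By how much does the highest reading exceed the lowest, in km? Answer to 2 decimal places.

5.79 km

the ridge station: 22.74 SM = 36.5965 km.
the coastal station: 17.79 nmi = 32.9471 km.
Spread: 38.7360 − 32.9471 = 5.79 km.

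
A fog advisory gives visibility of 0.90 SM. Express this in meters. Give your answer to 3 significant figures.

1 SM = 1609.34 m, so 0.90 × 1609.34 = 1450 m.

1450 m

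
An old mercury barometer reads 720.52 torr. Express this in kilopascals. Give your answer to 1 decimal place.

96.1 kPa

1 mmHg = 0.133322 kPa, so 720.52 × 0.133322 = 96.1 kPa.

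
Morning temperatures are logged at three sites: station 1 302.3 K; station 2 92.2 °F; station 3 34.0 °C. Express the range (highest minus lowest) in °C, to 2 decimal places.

station 1: 302.3 K = 29.150 °C.
station 2: 92.2 °F = 33.444 °C.
Spread: 34.000 − 29.150 = 4.850 °C.

4.85 °C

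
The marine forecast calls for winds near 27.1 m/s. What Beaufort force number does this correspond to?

Beaufort force 10

27.1 m/s lies in the Beaufort 10 band (storm, 24.5–28.4 m/s).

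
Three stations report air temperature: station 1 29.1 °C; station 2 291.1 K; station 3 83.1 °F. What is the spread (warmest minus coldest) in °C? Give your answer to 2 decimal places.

11.15 °C

station 2: 291.1 K = 17.950 °C.
station 3: 83.1 °F = 28.389 °C.
Spread: 29.100 − 17.950 = 11.150 °C.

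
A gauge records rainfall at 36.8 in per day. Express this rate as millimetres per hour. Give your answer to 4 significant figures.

36.8 in/day × 25.4 mm/in × 0.0416667 day/hour = 38.95 mm/hour.

38.95 mm/hour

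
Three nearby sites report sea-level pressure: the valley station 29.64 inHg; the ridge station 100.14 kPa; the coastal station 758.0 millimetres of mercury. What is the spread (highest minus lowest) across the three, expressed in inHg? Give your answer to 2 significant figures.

0.27 inHg

the ridge station: 100.14 kPa = 29.5713 inHg.
the coastal station: 758.0 mmHg = 29.8425 inHg.
Spread: 29.8425 − 29.5713 = 0.27 inHg.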